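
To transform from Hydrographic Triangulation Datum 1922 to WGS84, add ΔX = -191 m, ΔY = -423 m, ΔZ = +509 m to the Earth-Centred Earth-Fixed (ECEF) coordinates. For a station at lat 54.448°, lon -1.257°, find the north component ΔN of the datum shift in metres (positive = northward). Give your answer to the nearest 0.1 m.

ΔN = 443.8 m

The local north axis is (−sin φ cos λ, −sin φ sin λ, cos φ), giving ΔN = 155.358 − 7.550 + 295.954 = 443.76 m.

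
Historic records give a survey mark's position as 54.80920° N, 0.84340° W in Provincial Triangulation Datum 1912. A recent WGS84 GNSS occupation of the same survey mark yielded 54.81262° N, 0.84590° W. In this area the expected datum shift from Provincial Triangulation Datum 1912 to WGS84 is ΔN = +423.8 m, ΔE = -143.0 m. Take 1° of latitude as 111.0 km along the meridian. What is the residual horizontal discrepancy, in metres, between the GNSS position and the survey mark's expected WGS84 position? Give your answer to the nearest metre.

Observed coordinate differences: Δφ = +0.00342°, Δλ = -0.00250°.
Converting to metres (1° lat = 111000 m, cos φ = 0.576301): observed ΔN = 379.6 m, observed ΔE = -159.9 m.
Subtracting the expected shift leaves a residual of 379.6 − (423.8) = -44.2 m north and -159.9 − (-143.0) = -16.9 m east.
Residual distance = √((-44.2)² + (-16.9)²) = 47.3 m.

47 m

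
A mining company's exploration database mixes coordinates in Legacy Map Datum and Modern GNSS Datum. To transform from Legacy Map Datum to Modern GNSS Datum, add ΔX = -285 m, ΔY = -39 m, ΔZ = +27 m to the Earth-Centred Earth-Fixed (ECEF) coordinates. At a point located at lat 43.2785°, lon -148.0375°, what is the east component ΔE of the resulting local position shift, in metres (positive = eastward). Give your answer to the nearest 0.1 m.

ΔE = -117.8 m

The local east axis at (φ, λ) is (−sin λ, cos λ, 0), so ΔE = −sin(-148.0375°)·(-285) + cos(-148.0375°)·(-39) = -117.78 m.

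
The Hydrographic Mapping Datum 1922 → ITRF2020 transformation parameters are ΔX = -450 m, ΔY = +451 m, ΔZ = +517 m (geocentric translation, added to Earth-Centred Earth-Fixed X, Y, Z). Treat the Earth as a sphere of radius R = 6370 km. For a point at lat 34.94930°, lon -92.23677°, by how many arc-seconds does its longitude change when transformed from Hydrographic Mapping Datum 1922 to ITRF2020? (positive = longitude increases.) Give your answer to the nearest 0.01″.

Δλ = -18.46″

sin φ = 0.572851, cos φ = 0.819659, sin λ = -0.999238, cos λ = -0.039029.
East component: ΔE = −sin λ·ΔX + cos λ·ΔY = −(-0.999238)(-450) + (-0.039029)(451) = -467.26 m.
1° of latitude spans πR/180 = 111177 m; at latitude φ, 1° of longitude spans that × cos φ = 91127.6 m, so Δλ = -467.26 / 91127.6 × 3600 = -18.459″.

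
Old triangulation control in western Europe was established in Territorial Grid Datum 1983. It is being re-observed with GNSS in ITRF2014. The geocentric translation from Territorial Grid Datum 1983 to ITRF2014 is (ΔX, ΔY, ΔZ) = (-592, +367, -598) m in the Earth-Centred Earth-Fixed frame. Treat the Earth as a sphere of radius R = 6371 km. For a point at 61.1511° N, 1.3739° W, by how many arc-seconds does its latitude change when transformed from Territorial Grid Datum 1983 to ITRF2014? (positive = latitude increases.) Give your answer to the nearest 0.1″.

sin φ = 0.875895, cos φ = 0.482501, sin λ = -0.023977, cos λ = 0.999713.
North component: ΔN = −sin φ cos λ·ΔX − sin φ sin λ·ΔY + cos φ·ΔZ = −(0.875895)(0.999713)(-592) − (0.875895)(-0.023977)(367) + (0.482501)(-598) = 237.55 m.
1° of latitude spans πR/180 = 111195 m, so Δφ = 237.55 / 111195 × 3600 = 7.691″.

Δφ = 7.7″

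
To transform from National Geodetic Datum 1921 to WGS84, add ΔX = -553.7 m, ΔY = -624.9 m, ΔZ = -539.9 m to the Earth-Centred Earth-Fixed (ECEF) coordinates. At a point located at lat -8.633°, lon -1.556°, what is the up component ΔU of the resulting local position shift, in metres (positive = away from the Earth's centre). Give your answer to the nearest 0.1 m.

ΔU = -449.4 m

At φ = -8.633°, λ = -1.556°: sin φ = -0.150105, cos φ = 0.988670, sin λ = -0.027154, cos λ = 0.999631.
ΔU = cos φ cos λ·ΔX + cos φ sin λ·ΔY + sin φ·ΔZ = (0.988670)(0.999631)(-553.7) + (0.988670)(-0.027154)(-624.9) + (-0.150105)(-539.9) = -449.41 m.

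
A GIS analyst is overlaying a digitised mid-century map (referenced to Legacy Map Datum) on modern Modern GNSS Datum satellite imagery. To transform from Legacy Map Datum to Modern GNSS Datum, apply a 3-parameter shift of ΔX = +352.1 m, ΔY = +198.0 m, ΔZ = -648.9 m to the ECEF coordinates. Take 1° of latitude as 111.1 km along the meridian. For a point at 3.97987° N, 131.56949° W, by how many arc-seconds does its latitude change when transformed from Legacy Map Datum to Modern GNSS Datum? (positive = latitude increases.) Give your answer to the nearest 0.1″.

Δφ = -20.1″

sin φ = 0.069406, cos φ = 0.997588, sin λ = -0.748152, cos λ = -0.663528.
North component: ΔN = −sin φ cos λ·ΔX − sin φ sin λ·ΔY + cos φ·ΔZ = −(0.069406)(-0.663528)(352.1) − (0.069406)(-0.748152)(198.0) + (0.997588)(-648.9) = -620.84 m.
1° of latitude spans 111100 m, so Δφ = -620.84 / 111100 × 3600 = -20.117″.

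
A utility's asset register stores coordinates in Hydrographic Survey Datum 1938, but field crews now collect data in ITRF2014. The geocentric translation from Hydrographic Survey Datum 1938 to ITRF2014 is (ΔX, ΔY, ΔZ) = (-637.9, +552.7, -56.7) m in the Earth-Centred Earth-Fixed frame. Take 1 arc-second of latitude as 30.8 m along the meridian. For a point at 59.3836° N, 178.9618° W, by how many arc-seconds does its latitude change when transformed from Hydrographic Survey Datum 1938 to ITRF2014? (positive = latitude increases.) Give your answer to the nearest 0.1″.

sin φ = 0.860596, cos φ = 0.509288, sin λ = -0.018119, cos λ = -0.999836.
North component: ΔN = −sin φ cos λ·ΔX − sin φ sin λ·ΔY + cos φ·ΔZ = −(0.860596)(-0.999836)(-637.9) − (0.860596)(-0.018119)(552.7) + (0.509288)(-56.7) = -569.14 m.
1° of latitude spans 3600 × 30.80 = 110880 m, so Δφ = -569.14 / 110880 × 3600 = -18.479″.

Δφ = -18.5″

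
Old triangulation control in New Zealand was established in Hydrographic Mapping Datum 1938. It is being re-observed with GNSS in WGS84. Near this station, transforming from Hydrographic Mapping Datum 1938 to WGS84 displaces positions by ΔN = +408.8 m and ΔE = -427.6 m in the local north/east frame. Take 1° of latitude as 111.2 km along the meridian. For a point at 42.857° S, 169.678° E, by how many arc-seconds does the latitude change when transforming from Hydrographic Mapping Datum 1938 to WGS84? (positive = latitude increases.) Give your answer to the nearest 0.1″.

1° of latitude = 111.2 km, so Δφ = 408.8 / 111200 = 0.0036763° = 13.235″.

Δφ = 13.2″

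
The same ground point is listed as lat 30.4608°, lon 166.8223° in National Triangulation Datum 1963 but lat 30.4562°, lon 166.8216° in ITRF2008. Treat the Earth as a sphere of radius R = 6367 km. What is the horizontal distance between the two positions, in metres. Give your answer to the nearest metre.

516 m

Δφ = 30.4562° − 30.4608° = -0.0046°; Δλ = 166.8216° − 166.8223° = -0.0007°.
1° along a meridian = πR/180 = 111125 m.
ΔN = Δφ × 111125 = -511.2 m; ΔE = Δλ × 111125 × cos(30.4608°) = -0.0007 × 111125 × 0.861976 = -67.1 m.
Distance = √(ΔE² + ΔN²) = √((-67.1)² + (-511.2)²) = 515.6 m.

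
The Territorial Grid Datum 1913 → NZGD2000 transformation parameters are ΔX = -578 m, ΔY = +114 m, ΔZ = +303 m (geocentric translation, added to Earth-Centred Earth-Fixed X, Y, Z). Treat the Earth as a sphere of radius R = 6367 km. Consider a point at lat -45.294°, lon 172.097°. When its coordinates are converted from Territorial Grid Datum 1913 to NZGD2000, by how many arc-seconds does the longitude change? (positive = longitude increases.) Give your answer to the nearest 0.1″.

sin φ = -0.710726, cos φ = 0.703469, sin λ = 0.137496, cos λ = -0.990502.
East component: ΔE = −sin λ·ΔX + cos λ·ΔY = −(0.137496)(-578) + (-0.990502)(114) = -33.44 m.
1° of latitude spans πR/180 = 111125 m; at latitude φ, 1° of longitude spans that × cos φ = 78173.1 m, so Δλ = -33.44 / 78173.1 × 3600 = -1.540″.

Δλ = -1.5″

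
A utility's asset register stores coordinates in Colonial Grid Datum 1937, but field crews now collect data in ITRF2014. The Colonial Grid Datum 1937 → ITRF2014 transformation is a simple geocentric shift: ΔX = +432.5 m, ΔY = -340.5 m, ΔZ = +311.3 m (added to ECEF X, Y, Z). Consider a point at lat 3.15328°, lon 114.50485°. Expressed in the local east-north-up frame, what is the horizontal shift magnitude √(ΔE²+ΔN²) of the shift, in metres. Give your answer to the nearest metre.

422 m

At φ = 3.15328°, λ = 114.50485°: sin φ = 0.055007, cos φ = 0.998486, sin λ = 0.909926, cos λ = -0.414770.
ΔE = −sin λ·ΔX + cos λ·ΔY = −(0.909926)·(432.5) + (-0.414770)·(-340.5) = -252.31 m.
ΔN = −sin φ cos λ·ΔX − sin φ sin λ·ΔY + cos φ·ΔZ = −(0.055007)(-0.414770)(432.5) − (0.055007)(0.909926)(-340.5) + (0.998486)(311.3) = 337.74 m.
Horizontal magnitude = √(ΔE² + ΔN²) = √((-252.31)² + 337.74²) = 421.58 m.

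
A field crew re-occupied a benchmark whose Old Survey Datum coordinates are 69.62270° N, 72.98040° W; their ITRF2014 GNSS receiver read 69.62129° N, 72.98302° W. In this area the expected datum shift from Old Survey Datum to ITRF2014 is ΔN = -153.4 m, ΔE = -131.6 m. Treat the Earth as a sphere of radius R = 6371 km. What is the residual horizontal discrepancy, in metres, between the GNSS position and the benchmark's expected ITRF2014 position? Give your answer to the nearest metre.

30 m

Observed coordinate differences: Δφ = -0.00141°, Δλ = -0.00262°.
Converting to metres (1° lat = 111195 m, cos φ = 0.348201): observed ΔN = -156.8 m, observed ΔE = -101.4 m.
Subtracting the expected shift leaves a residual of -156.8 − (-153.4) = -3.4 m north and -101.4 − (-131.6) = 30.2 m east.
Residual distance = √((-3.4)² + 30.2²) = 30.3 m.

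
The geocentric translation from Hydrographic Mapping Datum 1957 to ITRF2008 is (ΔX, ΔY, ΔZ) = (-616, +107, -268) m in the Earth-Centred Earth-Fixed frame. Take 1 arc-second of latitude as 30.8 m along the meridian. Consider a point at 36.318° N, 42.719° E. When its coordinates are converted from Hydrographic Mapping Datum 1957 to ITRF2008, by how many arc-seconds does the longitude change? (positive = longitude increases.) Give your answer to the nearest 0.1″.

sin φ = 0.592266, cos φ = 0.805742, sin λ = 0.678403, cos λ = 0.734690.
East component: ΔE = −sin λ·ΔX + cos λ·ΔY = −(0.678403)(-616) + (0.734690)(107) = 496.51 m.
1° of latitude spans 3600 × 30.80 = 110880 m; at latitude φ, 1° of longitude spans that × cos φ = 89340.7 m, so Δλ = 496.51 / 89340.7 × 3600 = 20.007″.

Δλ = 20.0″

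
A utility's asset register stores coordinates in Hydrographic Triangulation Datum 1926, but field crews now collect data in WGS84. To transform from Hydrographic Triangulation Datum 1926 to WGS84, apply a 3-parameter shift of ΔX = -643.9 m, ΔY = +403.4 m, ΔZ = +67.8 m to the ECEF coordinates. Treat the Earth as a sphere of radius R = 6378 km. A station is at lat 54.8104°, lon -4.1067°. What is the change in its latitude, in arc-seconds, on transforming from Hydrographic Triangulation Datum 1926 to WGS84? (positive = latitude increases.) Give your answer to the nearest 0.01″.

sin φ = 0.817250, cos φ = 0.576284, sin λ = -0.071614, cos λ = 0.997432.
North component: ΔN = −sin φ cos λ·ΔX − sin φ sin λ·ΔY + cos φ·ΔZ = −(0.817250)(0.997432)(-643.9) − (0.817250)(-0.071614)(403.4) + (0.576284)(67.8) = 587.56 m.
1° of latitude spans πR/180 = 111317 m, so Δφ = 587.56 / 111317 × 3600 = 19.002″.

Δφ = 19.00″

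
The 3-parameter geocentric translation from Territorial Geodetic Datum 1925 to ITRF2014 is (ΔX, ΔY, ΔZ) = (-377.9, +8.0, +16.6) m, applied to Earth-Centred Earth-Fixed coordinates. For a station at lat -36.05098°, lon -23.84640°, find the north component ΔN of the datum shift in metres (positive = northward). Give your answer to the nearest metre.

At φ = -36.05098°, λ = -23.84640°: sin φ = -0.588505, cos φ = 0.808494, sin λ = -0.404286, cos λ = 0.914633.
ΔN = −sin φ cos λ·ΔX − sin φ sin λ·ΔY + cos φ·ΔZ = −(-0.588505)(0.914633)(-377.9) − (-0.588505)(-0.404286)(8.0) + (0.808494)(16.6) = -191.89 m.

ΔN = -192 m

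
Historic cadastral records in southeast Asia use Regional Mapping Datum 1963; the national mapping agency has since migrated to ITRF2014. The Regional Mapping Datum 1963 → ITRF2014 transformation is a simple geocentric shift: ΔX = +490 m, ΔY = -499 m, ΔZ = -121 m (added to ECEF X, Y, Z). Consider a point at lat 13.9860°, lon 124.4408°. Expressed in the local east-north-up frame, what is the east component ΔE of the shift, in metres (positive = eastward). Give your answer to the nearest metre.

At φ = 13.9860°, λ = 124.4408°: sin φ = 0.241685, cos φ = 0.970355, sin λ = 0.824711, cos λ = -0.565554.
ΔE = −sin λ·ΔX + cos λ·ΔY = −(0.824711)·(490) + (-0.565554)·(-499) = -121.90 m.

ΔE = -122 m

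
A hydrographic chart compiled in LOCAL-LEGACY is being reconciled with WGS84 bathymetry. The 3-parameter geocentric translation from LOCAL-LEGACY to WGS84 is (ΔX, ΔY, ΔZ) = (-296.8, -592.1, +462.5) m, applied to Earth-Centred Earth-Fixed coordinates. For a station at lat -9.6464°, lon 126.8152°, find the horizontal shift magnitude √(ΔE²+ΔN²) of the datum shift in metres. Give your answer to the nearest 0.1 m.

718.4 m

The local east axis at (φ, λ) is (−sin λ, cos λ, 0), so ΔE = −sin(126.8152°)·(-296.8) + cos(126.8152°)·(-592.1) = 592.42 m.
The local north axis is (−sin φ cos λ, −sin φ sin λ, cos φ), giving ΔN = 29.802 − 79.430 + 455.961 = 406.33 m.
Horizontal magnitude = √(ΔE² + ΔN²) = √(592.42² + 406.33²) = 718.38 m.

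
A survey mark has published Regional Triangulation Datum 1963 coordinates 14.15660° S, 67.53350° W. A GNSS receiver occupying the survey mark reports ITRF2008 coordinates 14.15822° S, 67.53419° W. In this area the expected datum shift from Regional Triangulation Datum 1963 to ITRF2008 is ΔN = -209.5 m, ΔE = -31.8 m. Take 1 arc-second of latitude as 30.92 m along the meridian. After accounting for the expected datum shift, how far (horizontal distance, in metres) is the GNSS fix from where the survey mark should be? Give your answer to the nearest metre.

Observed coordinate differences: Δφ = -0.00162°, Δλ = -0.00069°.
Converting to metres (1° lat = 111312 m, cos φ = 0.969631): observed ΔN = -180.3 m, observed ΔE = -74.5 m.
Subtracting the expected shift leaves a residual of -180.3 − (-209.5) = 29.2 m north and -74.5 − (-31.8) = -42.7 m east.
Residual distance = √(29.2² + (-42.7)²) = 51.7 m.

52 m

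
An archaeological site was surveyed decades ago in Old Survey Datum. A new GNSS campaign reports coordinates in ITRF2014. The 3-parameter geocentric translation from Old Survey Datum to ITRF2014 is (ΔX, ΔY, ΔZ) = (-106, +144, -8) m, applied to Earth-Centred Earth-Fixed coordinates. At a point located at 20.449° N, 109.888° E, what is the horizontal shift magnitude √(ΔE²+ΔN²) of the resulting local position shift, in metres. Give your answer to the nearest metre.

84 m

At φ = 20.449°, λ = 109.888°: sin φ = 0.349373, cos φ = 0.936984, sin λ = 0.940359, cos λ = -0.340183.
ΔE = −sin λ·ΔX + cos λ·ΔY = −(0.940359)·(-106) + (-0.340183)·(144) = 50.69 m.
ΔN = −sin φ cos λ·ΔX − sin φ sin λ·ΔY + cos φ·ΔZ = −(0.349373)(-0.340183)(-106) − (0.349373)(0.940359)(144) + (0.936984)(-8) = -67.40 m.
Horizontal magnitude = √(ΔE² + ΔN²) = √(50.69² + (-67.40)²) = 84.34 m.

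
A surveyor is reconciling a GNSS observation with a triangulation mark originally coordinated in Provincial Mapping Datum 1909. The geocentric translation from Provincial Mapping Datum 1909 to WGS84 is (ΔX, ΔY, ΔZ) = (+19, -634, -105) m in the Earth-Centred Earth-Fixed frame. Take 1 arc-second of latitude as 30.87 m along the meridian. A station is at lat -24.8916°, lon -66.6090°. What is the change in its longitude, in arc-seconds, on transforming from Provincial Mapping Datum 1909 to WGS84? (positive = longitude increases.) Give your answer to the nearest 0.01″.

sin φ = -0.420903, cos φ = 0.907106, sin λ = -0.917817, cos λ = 0.397004.
East component: ΔE = −sin λ·ΔX + cos λ·ΔY = −(-0.917817)(19) + (0.397004)(-634) = -234.26 m.
1° of latitude spans 3600 × 30.87 = 111132 m; at latitude φ, 1° of longitude spans that × cos φ = 100808.5 m, so Δλ = -234.26 / 100808.5 × 3600 = -8.366″.

Δλ = -8.37″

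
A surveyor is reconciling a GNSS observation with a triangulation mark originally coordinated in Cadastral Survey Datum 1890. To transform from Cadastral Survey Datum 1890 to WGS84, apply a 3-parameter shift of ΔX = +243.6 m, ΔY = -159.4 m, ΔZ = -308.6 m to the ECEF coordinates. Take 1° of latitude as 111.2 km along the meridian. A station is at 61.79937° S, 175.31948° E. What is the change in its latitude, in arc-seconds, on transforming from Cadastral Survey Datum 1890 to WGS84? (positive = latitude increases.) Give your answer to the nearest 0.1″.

Δφ = -12.0″

sin φ = -0.881298, cos φ = 0.472560, sin λ = 0.081600, cos λ = -0.996665.
North component: ΔN = −sin φ cos λ·ΔX − sin φ sin λ·ΔY + cos φ·ΔZ = −(-0.881298)(-0.996665)(243.6) − (-0.881298)(0.081600)(-159.4) + (0.472560)(-308.6) = -371.26 m.
1° of latitude spans 111200 m, so Δφ = -371.26 / 111200 × 3600 = -12.019″.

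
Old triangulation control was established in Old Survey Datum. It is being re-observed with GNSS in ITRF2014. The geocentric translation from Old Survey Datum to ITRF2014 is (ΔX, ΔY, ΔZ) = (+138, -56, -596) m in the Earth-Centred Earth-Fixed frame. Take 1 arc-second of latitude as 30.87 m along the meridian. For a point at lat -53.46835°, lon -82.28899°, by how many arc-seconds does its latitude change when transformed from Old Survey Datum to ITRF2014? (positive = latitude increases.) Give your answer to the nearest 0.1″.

Δφ = -9.6″

sin φ = -0.803528, cos φ = 0.595267, sin λ = -0.990957, cos λ = 0.134177.
North component: ΔN = −sin φ cos λ·ΔX − sin φ sin λ·ΔY + cos φ·ΔZ = −(-0.803528)(0.134177)(138) − (-0.803528)(-0.990957)(-56) + (0.595267)(-596) = -295.31 m.
1° of latitude spans 3600 × 30.87 = 111132 m, so Δφ = -295.31 / 111132 × 3600 = -9.566″.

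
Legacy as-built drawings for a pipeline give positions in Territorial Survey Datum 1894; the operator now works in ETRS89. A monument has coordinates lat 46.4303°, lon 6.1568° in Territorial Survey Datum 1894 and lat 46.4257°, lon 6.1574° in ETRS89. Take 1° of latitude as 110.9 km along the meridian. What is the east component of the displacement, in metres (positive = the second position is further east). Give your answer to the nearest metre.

Δφ = 46.4257° − 46.4303° = -0.0046°; Δλ = 6.1574° − 6.1568° = +0.0006°.
ΔN = Δφ × 110900 = -510.1 m; ΔE = Δλ × 110900 × cos(46.4303°) = +0.0006 × 110900 × 0.689236 = 45.9 m.

ΔE = 46 m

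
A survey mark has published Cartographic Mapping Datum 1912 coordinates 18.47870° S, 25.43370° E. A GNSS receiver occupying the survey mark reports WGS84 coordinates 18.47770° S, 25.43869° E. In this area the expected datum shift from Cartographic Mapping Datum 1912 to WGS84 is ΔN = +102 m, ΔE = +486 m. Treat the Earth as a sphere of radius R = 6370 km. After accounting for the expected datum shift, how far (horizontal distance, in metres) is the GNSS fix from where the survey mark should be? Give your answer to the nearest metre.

41 m

Observed coordinate differences: Δφ = +0.00100°, Δλ = +0.00499°.
Converting to metres (1° lat = 111177 m, cos φ = 0.948442): observed ΔN = 111.2 m, observed ΔE = 526.2 m.
Subtracting the expected shift leaves a residual of 111.2 − (102) = 9.2 m north and 526.2 − (486) = 40.2 m east.
Residual distance = √(9.2² + 40.2²) = 41.2 m.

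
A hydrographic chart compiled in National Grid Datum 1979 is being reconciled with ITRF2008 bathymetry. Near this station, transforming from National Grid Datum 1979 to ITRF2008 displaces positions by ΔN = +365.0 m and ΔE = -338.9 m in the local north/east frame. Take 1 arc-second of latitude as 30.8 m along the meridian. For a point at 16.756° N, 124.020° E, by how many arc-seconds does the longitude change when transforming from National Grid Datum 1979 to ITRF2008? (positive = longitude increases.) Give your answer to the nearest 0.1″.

Δλ = -11.5″

At latitude 16.756°, cos φ = 0.957541.
1″ of longitude at this latitude = 30.80 × cos φ = 29.4923 m, so Δλ = -338.9 / 29.4923 = -11.491″.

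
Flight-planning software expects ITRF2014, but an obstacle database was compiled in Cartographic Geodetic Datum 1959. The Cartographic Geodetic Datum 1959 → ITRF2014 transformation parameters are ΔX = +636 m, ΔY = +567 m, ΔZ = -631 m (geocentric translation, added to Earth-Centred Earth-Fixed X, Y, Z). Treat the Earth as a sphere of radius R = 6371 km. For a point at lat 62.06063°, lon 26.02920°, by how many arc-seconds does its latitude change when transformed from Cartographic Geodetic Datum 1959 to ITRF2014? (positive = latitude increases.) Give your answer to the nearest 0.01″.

Δφ = -33.03″

sin φ = 0.883444, cos φ = 0.468537, sin λ = 0.438829, cos λ = 0.898571.
North component: ΔN = −sin φ cos λ·ΔX − sin φ sin λ·ΔY + cos φ·ΔZ = −(0.883444)(0.898571)(636) − (0.883444)(0.438829)(567) + (0.468537)(-631) = -1020.34 m.
1° of latitude spans πR/180 = 111195 m, so Δφ = -1020.34 / 111195 × 3600 = -33.034″.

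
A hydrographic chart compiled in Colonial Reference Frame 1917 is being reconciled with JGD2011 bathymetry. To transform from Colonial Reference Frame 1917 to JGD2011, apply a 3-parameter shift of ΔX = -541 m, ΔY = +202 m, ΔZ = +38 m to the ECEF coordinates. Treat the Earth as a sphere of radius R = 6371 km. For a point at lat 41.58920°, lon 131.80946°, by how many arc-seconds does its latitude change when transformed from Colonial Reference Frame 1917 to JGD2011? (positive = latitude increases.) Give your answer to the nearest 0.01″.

sin φ = 0.663785, cos φ = 0.747923, sin λ = 0.745366, cos λ = -0.666656.
North component: ΔN = −sin φ cos λ·ΔX − sin φ sin λ·ΔY + cos φ·ΔZ = −(0.663785)(-0.666656)(-541) − (0.663785)(0.745366)(202) + (0.747923)(38) = -310.92 m.
1° of latitude spans πR/180 = 111195 m, so Δφ = -310.92 / 111195 × 3600 = -10.066″.

Δφ = -10.07″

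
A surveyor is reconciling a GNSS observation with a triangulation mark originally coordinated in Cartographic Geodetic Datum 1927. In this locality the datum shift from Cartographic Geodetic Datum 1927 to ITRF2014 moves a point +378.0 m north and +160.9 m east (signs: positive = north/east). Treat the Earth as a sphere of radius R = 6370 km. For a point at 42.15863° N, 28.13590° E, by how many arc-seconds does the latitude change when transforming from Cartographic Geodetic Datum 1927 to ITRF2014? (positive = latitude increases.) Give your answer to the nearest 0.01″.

Δφ = 12.24″

On a sphere of radius R, 1 rad of latitude = R, so Δφ = ΔN / R = 378.0 / 6370000 = 5.9341e-05 rad = 12.240″.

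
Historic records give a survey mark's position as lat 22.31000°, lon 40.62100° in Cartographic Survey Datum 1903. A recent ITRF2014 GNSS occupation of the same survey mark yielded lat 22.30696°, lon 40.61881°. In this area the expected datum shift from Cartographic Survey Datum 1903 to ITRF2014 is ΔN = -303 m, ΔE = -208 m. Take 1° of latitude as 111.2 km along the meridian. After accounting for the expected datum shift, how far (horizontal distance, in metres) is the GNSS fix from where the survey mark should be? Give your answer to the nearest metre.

Observed coordinate differences: Δφ = -0.00304°, Δλ = -0.00219°.
Converting to metres (1° lat = 111200 m, cos φ = 0.925143): observed ΔN = -338.0 m, observed ΔE = -225.3 m.
Subtracting the expected shift leaves a residual of -338.0 − (-303) = -35.0 m north and -225.3 − (-208) = -17.3 m east.
Residual distance = √((-35.0)² + (-17.3)²) = 39.1 m.

39 m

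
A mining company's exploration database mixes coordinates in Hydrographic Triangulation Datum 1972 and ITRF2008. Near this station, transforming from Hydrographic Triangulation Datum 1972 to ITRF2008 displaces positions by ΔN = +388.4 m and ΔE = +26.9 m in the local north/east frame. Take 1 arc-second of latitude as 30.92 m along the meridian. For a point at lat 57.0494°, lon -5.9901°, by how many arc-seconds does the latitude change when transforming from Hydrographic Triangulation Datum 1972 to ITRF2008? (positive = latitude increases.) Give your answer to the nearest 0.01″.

1″ of latitude = 30.92 m, so Δφ = 388.4 / 30.92 = 12.561″.

Δφ = 12.56″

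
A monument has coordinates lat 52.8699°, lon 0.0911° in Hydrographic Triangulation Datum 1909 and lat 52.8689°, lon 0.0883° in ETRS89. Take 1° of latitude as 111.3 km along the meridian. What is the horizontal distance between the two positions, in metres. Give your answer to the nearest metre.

Δφ = 52.8689° − 52.8699° = -0.0010°; Δλ = 0.0883° − 0.0911° = -0.0028°.
ΔN = Δφ × 111300 = -111.3 m; ΔE = Δλ × 111300 × cos(52.8699°) = -0.0028 × 111300 × 0.603627 = -188.1 m.
Distance = √(ΔE² + ΔN²) = √((-188.1)² + (-111.3)²) = 218.6 m.

219 m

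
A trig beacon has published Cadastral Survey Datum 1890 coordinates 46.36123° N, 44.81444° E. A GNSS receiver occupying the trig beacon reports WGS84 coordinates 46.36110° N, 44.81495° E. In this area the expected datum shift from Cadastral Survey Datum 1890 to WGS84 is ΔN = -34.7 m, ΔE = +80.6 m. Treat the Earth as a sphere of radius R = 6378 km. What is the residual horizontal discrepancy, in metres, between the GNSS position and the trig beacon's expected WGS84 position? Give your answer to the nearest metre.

46 m

Observed coordinate differences: Δφ = -0.00013°, Δλ = +0.00051°.
Converting to metres (1° lat = 111317 m, cos φ = 0.690109): observed ΔN = -14.5 m, observed ΔE = 39.2 m.
Subtracting the expected shift leaves a residual of -14.5 − (-34.7) = 20.2 m north and 39.2 − (80.6) = -41.4 m east.
Residual distance = √(20.2² + (-41.4)²) = 46.1 m.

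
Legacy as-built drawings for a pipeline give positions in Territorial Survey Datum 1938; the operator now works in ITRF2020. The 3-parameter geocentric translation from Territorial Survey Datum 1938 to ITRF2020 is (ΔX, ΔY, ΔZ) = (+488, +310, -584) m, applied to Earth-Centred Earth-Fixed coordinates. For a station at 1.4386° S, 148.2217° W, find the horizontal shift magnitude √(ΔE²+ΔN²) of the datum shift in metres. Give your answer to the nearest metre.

The local east axis at (φ, λ) is (−sin λ, cos λ, 0), so ΔE = −sin(-148.2217°)·488 + cos(-148.2217°)·310 = -6.53 m.
The local north axis is (−sin φ cos λ, −sin φ sin λ, cos φ), giving ΔN = -10.415 − 4.099 − 583.816 = -598.33 m.
Horizontal magnitude = √(ΔE² + ΔN²) = √((-6.53)² + (-598.33)²) = 598.37 m.

598 m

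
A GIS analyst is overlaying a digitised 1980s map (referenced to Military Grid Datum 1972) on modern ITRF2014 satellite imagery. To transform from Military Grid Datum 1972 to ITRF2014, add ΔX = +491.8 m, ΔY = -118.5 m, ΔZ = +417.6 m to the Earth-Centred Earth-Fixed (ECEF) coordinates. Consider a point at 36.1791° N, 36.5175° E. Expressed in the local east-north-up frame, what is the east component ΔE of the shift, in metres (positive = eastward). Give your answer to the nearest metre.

The local east axis at (φ, λ) is (−sin λ, cos λ, 0), so ΔE = −sin(36.5175°)·491.8 + cos(36.5175°)·(-118.5) = -387.89 m.

ΔE = -388 m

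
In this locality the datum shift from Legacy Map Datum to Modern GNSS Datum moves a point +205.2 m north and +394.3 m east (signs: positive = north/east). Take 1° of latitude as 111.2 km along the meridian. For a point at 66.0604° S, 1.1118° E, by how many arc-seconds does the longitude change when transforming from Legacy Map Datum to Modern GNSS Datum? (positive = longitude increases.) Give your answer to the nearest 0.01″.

At latitude -66.0604°, cos φ = 0.405773.
1° of longitude at this latitude = 111.2 × cos φ = 45.12 km, so Δλ = 394.3 / 45122.0 = 0.0087385° = 31.459″.

Δλ = 31.46″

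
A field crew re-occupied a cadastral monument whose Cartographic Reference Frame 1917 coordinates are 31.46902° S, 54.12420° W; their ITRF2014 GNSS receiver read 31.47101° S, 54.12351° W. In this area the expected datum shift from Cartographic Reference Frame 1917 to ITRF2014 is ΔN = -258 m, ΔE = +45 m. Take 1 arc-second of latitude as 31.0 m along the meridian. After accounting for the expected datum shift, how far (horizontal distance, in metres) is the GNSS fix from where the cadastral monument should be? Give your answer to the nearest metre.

Observed coordinate differences: Δφ = -0.00199°, Δλ = +0.00069°.
Converting to metres (1° lat = 111600 m, cos φ = 0.852923): observed ΔN = -222.1 m, observed ΔE = 65.7 m.
Subtracting the expected shift leaves a residual of -222.1 − (-258) = 35.9 m north and 65.7 − (45) = 20.7 m east.
Residual distance = √(35.9² + 20.7²) = 41.4 m.

41 m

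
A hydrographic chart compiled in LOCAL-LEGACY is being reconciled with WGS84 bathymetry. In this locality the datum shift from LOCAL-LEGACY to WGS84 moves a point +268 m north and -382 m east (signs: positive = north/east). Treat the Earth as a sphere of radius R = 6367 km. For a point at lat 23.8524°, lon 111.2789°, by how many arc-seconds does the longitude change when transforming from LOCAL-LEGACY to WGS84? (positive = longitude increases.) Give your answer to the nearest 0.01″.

At latitude 23.8524°, cos φ = 0.914590.
One radian of longitude at latitude φ spans R cos φ, so Δλ = ΔE / (R cos φ) = -382.0 / (6367000 × 0.914590) = -6.5600e-05 rad = -13.531″.

Δλ = -13.53″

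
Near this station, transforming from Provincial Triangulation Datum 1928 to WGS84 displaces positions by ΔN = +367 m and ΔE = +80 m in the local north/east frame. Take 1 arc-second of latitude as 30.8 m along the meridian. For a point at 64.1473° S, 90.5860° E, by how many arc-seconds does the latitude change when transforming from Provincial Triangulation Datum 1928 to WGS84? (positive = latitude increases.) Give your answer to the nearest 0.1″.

Δφ = 11.9″

1″ of latitude = 30.80 m, so Δφ = 367.0 / 30.80 = 11.916″.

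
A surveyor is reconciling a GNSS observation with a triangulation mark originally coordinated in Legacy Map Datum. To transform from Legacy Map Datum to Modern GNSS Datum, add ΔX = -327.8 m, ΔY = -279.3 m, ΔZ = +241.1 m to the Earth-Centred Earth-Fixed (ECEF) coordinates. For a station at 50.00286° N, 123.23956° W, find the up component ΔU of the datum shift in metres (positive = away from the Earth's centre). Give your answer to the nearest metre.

At φ = 50.00286°, λ = -123.23956°: sin φ = 0.766077, cos φ = 0.642749, sin λ = -0.836386, cos λ = -0.548141.
ΔU = cos φ cos λ·ΔX + cos φ sin λ·ΔY + sin φ·ΔZ = (0.642749)(-0.548141)(-327.8) + (0.642749)(-0.836386)(-279.3) + (0.766077)(241.1) = 450.34 m.

ΔU = 450 m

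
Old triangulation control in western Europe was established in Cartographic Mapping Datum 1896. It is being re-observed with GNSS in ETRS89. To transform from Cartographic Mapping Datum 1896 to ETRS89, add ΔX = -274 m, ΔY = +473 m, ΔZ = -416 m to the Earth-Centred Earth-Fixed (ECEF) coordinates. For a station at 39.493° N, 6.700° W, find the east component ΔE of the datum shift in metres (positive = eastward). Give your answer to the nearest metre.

ΔE = 438 m

At φ = 39.493°, λ = -6.700°: sin φ = 0.635984, cos φ = 0.771702, sin λ = -0.116671, cos λ = 0.993171.
ΔE = −sin λ·ΔX + cos λ·ΔY = −(-0.116671)·(-274) + (0.993171)·(473) = 437.80 m.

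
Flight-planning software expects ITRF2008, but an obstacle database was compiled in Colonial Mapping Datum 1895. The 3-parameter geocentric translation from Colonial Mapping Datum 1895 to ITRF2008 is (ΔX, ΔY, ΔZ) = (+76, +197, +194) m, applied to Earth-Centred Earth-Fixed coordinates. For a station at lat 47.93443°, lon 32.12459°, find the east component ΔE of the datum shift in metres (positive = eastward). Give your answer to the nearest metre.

ΔE = 126 m

The local east axis at (φ, λ) is (−sin λ, cos λ, 0), so ΔE = −sin(32.12459°)·76 + cos(32.12459°)·197 = 126.42 m.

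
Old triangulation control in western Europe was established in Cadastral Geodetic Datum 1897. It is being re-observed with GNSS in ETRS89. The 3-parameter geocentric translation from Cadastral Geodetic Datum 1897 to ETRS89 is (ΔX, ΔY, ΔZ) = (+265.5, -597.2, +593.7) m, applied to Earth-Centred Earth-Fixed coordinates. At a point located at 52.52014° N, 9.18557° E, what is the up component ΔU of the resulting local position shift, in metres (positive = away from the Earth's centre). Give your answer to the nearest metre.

At φ = 52.52014°, λ = 9.18557°: sin φ = 0.793567, cos φ = 0.608483, sin λ = 0.159633, cos λ = 0.987177.
ΔU = cos φ cos λ·ΔX + cos φ sin λ·ΔY + sin φ·ΔZ = (0.608483)(0.987177)(265.5) + (0.608483)(0.159633)(-597.2) + (0.793567)(593.7) = 572.61 m.

ΔU = 573 m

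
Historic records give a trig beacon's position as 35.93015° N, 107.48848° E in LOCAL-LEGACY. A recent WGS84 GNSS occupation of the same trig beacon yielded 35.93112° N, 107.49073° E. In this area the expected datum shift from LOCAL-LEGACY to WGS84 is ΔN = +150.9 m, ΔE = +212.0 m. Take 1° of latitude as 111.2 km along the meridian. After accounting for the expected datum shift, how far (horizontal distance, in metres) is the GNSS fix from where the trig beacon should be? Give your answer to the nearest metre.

44 m

Observed coordinate differences: Δφ = +0.00097°, Δλ = +0.00225°.
Converting to metres (1° lat = 111200 m, cos φ = 0.809733): observed ΔN = 107.9 m, observed ΔE = 202.6 m.
Subtracting the expected shift leaves a residual of 107.9 − (150.9) = -43.0 m north and 202.6 − (212.0) = -9.4 m east.
Residual distance = √((-43.0)² + (-9.4)²) = 44.1 m.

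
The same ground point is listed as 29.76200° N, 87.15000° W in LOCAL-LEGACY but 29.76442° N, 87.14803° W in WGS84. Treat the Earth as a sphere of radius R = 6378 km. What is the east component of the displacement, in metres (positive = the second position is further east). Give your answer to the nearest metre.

Δφ = 29.76442° − 29.76200° = +0.00242°; Δλ = -87.14803° − -87.15000° = +0.00197°.
1° along a meridian = πR/180 = 111317 m.
ΔN = Δφ × 111317 = 269.4 m; ΔE = Δλ × 111317 × cos(29.76200°) = +0.00197 × 111317 × 0.868095 = 190.4 m.

ΔE = 190 m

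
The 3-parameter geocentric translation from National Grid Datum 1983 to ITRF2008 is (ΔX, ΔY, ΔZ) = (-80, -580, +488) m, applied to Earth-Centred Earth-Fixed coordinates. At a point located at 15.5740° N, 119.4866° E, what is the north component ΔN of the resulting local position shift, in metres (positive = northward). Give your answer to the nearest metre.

ΔN = 595 m

The local north axis is (−sin φ cos λ, −sin φ sin λ, cos φ), giving ΔN = -10.572 + 135.550 + 470.083 = 595.06 m.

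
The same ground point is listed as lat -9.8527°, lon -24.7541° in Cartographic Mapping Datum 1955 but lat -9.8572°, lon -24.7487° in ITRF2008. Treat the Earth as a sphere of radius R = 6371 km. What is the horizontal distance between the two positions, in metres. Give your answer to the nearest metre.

775 m

Δφ = -9.8572° − -9.8527° = -0.0045°; Δλ = -24.7487° − -24.7541° = +0.0054°.
1° along a meridian = πR/180 = 111195 m.
ΔN = Δφ × 111195 = -500.4 m; ΔE = Δλ × 111195 × cos(-9.8527°) = +0.0054 × 111195 × 0.985251 = 591.6 m.
Distance = √(ΔE² + ΔN²) = √(591.6² + (-500.4)²) = 774.8 m.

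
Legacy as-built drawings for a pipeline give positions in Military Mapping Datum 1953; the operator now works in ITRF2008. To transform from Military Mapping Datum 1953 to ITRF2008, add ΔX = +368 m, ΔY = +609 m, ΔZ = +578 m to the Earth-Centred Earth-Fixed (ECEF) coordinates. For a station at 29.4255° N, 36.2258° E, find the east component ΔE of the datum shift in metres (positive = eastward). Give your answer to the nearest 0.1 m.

ΔE = 273.8 m

The local east axis at (φ, λ) is (−sin λ, cos λ, 0), so ΔE = −sin(36.2258°)·368 + cos(36.2258°)·609 = 273.80 m.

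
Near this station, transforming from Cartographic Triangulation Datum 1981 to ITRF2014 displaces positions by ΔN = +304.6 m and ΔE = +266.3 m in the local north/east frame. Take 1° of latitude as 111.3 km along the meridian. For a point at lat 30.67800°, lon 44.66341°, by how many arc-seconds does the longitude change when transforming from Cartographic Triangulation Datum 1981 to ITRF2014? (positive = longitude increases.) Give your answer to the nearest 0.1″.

At latitude 30.67800°, cos φ = 0.860048.
1° of longitude at this latitude = 111.3 × cos φ = 95.72 km, so Δλ = 266.3 / 95723.4 = 0.0027820° = 10.015″.

Δλ = 10.0″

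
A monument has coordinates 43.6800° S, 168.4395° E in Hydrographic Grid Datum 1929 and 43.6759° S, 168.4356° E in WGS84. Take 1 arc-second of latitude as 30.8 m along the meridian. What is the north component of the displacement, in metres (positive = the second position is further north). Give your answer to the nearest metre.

Δφ = -43.6759° − -43.6800° = +0.0041°; Δλ = 168.4356° − 168.4395° = -0.0039°.
1° of latitude = 3600 × 30.80 = 110880 m.
ΔN = Δφ × 110880 = 454.6 m; ΔE = Δλ × 110880 × cos(-43.6800°) = -0.0039 × 110880 × 0.723208 = -312.7 m.

ΔN = 455 m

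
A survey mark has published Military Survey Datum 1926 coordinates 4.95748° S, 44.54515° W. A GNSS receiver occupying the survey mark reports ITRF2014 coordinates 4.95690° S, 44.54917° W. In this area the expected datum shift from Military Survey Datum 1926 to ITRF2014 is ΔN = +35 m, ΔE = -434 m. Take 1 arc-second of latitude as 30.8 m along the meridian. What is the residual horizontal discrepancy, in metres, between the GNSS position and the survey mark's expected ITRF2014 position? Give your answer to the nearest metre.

Observed coordinate differences: Δφ = +0.00058°, Δλ = -0.00402°.
Converting to metres (1° lat = 110880 m, cos φ = 0.996259): observed ΔN = 64.3 m, observed ΔE = -444.1 m.
Subtracting the expected shift leaves a residual of 64.3 − (35) = 29.3 m north and -444.1 − (-434) = -10.1 m east.
Residual distance = √(29.3² + (-10.1)²) = 31.0 m.

31 m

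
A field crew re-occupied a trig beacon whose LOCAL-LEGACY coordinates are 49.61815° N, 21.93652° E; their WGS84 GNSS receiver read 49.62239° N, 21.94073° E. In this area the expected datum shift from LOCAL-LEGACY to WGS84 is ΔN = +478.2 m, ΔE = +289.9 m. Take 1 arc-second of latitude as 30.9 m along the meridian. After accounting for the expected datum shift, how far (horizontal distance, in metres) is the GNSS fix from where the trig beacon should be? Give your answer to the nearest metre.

15 m

Observed coordinate differences: Δφ = +0.00424°, Δλ = +0.00421°.
Converting to metres (1° lat = 111240 m, cos φ = 0.647879): observed ΔN = 471.7 m, observed ΔE = 303.4 m.
Subtracting the expected shift leaves a residual of 471.7 − (478.2) = -6.5 m north and 303.4 − (289.9) = 13.5 m east.
Residual distance = √((-6.5)² + 13.5²) = 15.0 m.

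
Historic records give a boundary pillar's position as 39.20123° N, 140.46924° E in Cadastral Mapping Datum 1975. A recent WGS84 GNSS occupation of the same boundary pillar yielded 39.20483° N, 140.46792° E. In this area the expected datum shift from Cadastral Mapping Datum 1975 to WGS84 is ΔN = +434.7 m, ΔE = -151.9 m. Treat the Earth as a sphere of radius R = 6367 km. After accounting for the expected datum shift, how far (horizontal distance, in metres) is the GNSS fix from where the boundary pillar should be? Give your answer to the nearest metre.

Observed coordinate differences: Δφ = +0.00360°, Δλ = -0.00132°.
Converting to metres (1° lat = 111125 m, cos φ = 0.774931): observed ΔN = 400.1 m, observed ΔE = -113.7 m.
Subtracting the expected shift leaves a residual of 400.1 − (434.7) = -34.6 m north and -113.7 − (-151.9) = 38.2 m east.
Residual distance = √((-34.6)² + 38.2²) = 51.6 m.

52 m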